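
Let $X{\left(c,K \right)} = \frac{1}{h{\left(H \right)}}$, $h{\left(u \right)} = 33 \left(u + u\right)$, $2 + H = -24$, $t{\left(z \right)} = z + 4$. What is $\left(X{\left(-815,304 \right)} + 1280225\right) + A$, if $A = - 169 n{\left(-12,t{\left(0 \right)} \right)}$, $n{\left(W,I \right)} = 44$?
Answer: $\frac{2184105923}{1716} \approx 1.2728 \cdot 10^{6}$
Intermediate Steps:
$t{\left(z \right)} = 4 + z$
$H = -26$ ($H = -2 - 24 = -26$)
$h{\left(u \right)} = 66 u$ ($h{\left(u \right)} = 33 \cdot 2 u = 66 u$)
$A = -7436$ ($A = \left(-169\right) 44 = -7436$)
$X{\left(c,K \right)} = - \frac{1}{1716}$ ($X{\left(c,K \right)} = \frac{1}{66 \left(-26\right)} = \frac{1}{-1716} = - \frac{1}{1716}$)
$\left(X{\left(-815,304 \right)} + 1280225\right) + A = \left(- \frac{1}{1716} + 1280225\right) - 7436 = \frac{2196866099}{1716} - 7436 = \frac{2184105923}{1716}$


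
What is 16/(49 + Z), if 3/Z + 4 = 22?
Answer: 96/295 ≈ 0.32542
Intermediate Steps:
Z = ⅙ (Z = 3/(-4 + 22) = 3/18 = 3*(1/18) = ⅙ ≈ 0.16667)
16/(49 + Z) = 16/(49 + ⅙) = 16/(295/6) = 16*(6/295) = 96/295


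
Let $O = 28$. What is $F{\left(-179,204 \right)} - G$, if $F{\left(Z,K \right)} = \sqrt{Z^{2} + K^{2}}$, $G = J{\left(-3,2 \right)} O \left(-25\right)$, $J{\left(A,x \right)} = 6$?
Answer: $4200 + \sqrt{73657} \approx 4471.4$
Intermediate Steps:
$G = -4200$ ($G = 6 \cdot 28 \left(-25\right) = 168 \left(-25\right) = -4200$)
$F{\left(Z,K \right)} = \sqrt{K^{2} + Z^{2}}$
$F{\left(-179,204 \right)} - G = \sqrt{204^{2} + \left(-179\right)^{2}} - -4200 = \sqrt{41616 + 32041} + 4200 = \sqrt{73657} + 4200 = 4200 + \sqrt{73657}$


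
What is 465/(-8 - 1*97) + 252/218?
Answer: -2497/763 ≈ -3.2726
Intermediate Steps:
465/(-8 - 1*97) + 252/218 = 465/(-8 - 97) + 252*(1/218) = 465/(-105) + 126/109 = 465*(-1/105) + 126/109 = -31/7 + 126/109 = -2497/763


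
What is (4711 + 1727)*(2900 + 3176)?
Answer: 39117288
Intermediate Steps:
(4711 + 1727)*(2900 + 3176) = 6438*6076 = 39117288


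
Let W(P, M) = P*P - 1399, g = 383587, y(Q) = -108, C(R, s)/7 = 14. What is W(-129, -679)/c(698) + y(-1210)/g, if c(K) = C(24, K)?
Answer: 2923311235/18795763 ≈ 155.53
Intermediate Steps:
C(R, s) = 98 (C(R, s) = 7*14 = 98)
c(K) = 98
W(P, M) = -1399 + P² (W(P, M) = P² - 1399 = -1399 + P²)
W(-129, -679)/c(698) + y(-1210)/g = (-1399 + (-129)²)/98 - 108/383587 = (-1399 + 16641)*(1/98) - 108*1/383587 = 15242*(1/98) - 108/383587 = 7621/49 - 108/383587 = 2923311235/18795763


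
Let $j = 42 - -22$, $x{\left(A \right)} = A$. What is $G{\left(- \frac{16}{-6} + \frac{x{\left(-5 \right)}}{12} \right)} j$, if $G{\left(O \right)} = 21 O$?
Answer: $3024$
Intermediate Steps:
$j = 64$ ($j = 42 + 22 = 64$)
$G{\left(- \frac{16}{-6} + \frac{x{\left(-5 \right)}}{12} \right)} j = 21 \left(- \frac{16}{-6} - \frac{5}{12}\right) 64 = 21 \left(\left(-16\right) \left(- \frac{1}{6}\right) - \frac{5}{12}\right) 64 = 21 \left(\frac{8}{3} - \frac{5}{12}\right) 64 = 21 \cdot \frac{9}{4} \cdot 64 = \frac{189}{4} \cdot 64 = 3024$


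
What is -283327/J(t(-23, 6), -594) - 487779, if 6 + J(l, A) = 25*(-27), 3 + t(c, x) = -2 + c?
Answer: -331894172/681 ≈ -4.8736e+5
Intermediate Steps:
t(c, x) = -5 + c (t(c, x) = -3 + (-2 + c) = -5 + c)
J(l, A) = -681 (J(l, A) = -6 + 25*(-27) = -6 - 675 = -681)
-283327/J(t(-23, 6), -594) - 487779 = -283327/(-681) - 487779 = -283327*(-1/681) - 487779 = 283327/681 - 487779 = -331894172/681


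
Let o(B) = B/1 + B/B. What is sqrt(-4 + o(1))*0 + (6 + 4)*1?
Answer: 10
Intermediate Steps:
o(B) = 1 + B (o(B) = B*1 + 1 = B + 1 = 1 + B)
sqrt(-4 + o(1))*0 + (6 + 4)*1 = sqrt(-4 + (1 + 1))*0 + (6 + 4)*1 = sqrt(-4 + 2)*0 + 10*1 = sqrt(-2)*0 + 10 = (I*sqrt(2))*0 + 10 = 0 + 10 = 10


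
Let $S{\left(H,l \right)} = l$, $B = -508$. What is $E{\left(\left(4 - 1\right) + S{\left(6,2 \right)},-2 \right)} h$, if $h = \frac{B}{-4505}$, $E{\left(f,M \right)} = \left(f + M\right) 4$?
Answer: $\frac{6096}{4505} \approx 1.3532$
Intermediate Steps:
$E{\left(f,M \right)} = 4 M + 4 f$ ($E{\left(f,M \right)} = \left(M + f\right) 4 = 4 M + 4 f$)
$h = \frac{508}{4505}$ ($h = - \frac{508}{-4505} = \left(-508\right) \left(- \frac{1}{4505}\right) = \frac{508}{4505} \approx 0.11276$)
$E{\left(\left(4 - 1\right) + S{\left(6,2 \right)},-2 \right)} h = \left(4 \left(-2\right) + 4 \left(\left(4 - 1\right) + 2\right)\right) \frac{508}{4505} = \left(-8 + 4 \left(3 + 2\right)\right) \frac{508}{4505} = \left(-8 + 4 \cdot 5\right) \frac{508}{4505} = \left(-8 + 20\right) \frac{508}{4505} = 12 \cdot \frac{508}{4505} = \frac{6096}{4505}$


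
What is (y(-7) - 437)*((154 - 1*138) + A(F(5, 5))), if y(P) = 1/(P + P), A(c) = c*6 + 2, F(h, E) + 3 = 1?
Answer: -18357/7 ≈ -2622.4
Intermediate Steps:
F(h, E) = -2 (F(h, E) = -3 + 1 = -2)
A(c) = 2 + 6*c (A(c) = 6*c + 2 = 2 + 6*c)
y(P) = 1/(2*P)
(y(-7) - 437)*((154 - 1*138) + A(F(5, 5))) = ((1/2)/(-7) - 437)*((154 - 1*138) + (2 + 6*(-2))) = ((1/2)*(-1/7) - 437)*((154 - 138) + (2 - 12)) = (-1/14 - 437)*(16 - 10) = -6119/14*6 = -18357/7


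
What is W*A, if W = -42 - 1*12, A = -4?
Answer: 216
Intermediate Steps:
W = -54 (W = -42 - 12 = -54)
W*A = -54*(-4) = 216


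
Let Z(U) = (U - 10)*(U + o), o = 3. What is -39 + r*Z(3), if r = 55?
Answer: -2349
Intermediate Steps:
Z(U) = (-10 + U)*(3 + U) (Z(U) = (U - 10)*(U + 3) = (-10 + U)*(3 + U))
-39 + r*Z(3) = -39 + 55*(-30 + 3² - 7*3) = -39 + 55*(-30 + 9 - 21) = -39 + 55*(-42) = -39 - 2310 = -2349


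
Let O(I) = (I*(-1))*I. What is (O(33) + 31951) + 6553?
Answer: 37415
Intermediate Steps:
O(I) = -I² (O(I) = (-I)*I = -I²)
(O(33) + 31951) + 6553 = (-1*33² + 31951) + 6553 = (-1*1089 + 31951) + 6553 = (-1089 + 31951) + 6553 = 30862 + 6553 = 37415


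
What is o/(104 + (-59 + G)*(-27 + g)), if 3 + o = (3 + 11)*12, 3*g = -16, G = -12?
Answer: 495/7199 ≈ 0.068760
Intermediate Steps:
g = -16/3 (g = (⅓)*(-16) = -16/3 ≈ -5.3333)
o = 165 (o = -3 + (3 + 11)*12 = -3 + 14*12 = -3 + 168 = 165)
o/(104 + (-59 + G)*(-27 + g)) = 165/(104 + (-59 - 12)*(-27 - 16/3)) = 165/(104 - 71*(-97/3)) = 165/(104 + 6887/3) = 165/(7199/3) = (3/7199)*165 = 495/7199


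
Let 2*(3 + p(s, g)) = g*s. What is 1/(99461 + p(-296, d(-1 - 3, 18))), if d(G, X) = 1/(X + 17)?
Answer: 35/3480882 ≈ 1.0055e-5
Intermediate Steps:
d(G, X) = 1/(17 + X)
p(s, g) = -3 + g*s/2 (p(s, g) = -3 + (g*s)/2 = -3 + g*s/2)
1/(99461 + p(-296, d(-1 - 3, 18))) = 1/(99461 + (-3 + (1/2)*(-296)/(17 + 18))) = 1/(99461 + (-3 + (1/2)*(-296)/35)) = 1/(99461 + (-3 + (1/2)*(1/35)*(-296))) = 1/(99461 + (-3 - 148/35)) = 1/(99461 - 253/35) = 1/(3480882/35) = 35/3480882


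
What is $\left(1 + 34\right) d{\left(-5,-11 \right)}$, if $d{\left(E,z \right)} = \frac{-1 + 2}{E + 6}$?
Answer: $35$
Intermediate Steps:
$d{\left(E,z \right)} = \frac{1}{6 + E}$ ($d{\left(E,z \right)} = 1 \frac{1}{6 + E} = \frac{1}{6 + E}$)
$\left(1 + 34\right) d{\left(-5,-11 \right)} = \frac{1 + 34}{6 - 5} = \frac{35}{1} = 35 \cdot 1 = 35$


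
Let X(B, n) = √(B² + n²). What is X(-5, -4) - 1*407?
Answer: -407 + √41 ≈ -400.60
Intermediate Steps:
X(-5, -4) - 1*407 = √((-5)² + (-4)²) - 1*407 = √(25 + 16) - 407 = √41 - 407 = -407 + √41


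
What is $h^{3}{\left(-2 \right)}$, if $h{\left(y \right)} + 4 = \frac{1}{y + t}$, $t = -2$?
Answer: $- \frac{4913}{64} \approx -76.766$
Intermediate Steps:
$h{\left(y \right)} = -4 + \frac{1}{-2 + y}$ ($h{\left(y \right)} = -4 + \frac{1}{y - 2} = -4 + \frac{1}{-2 + y}$)
$h^{3}{\left(-2 \right)} = \left(\frac{9 - -8}{-2 - 2}\right)^{3} = \left(\frac{9 + 8}{-4}\right)^{3} = \left(\left(- \frac{1}{4}\right) 17\right)^{3} = \left(- \frac{17}{4}\right)^{3} = - \frac{4913}{64}$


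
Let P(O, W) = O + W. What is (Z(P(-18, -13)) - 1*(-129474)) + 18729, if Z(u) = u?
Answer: 148172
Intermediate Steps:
(Z(P(-18, -13)) - 1*(-129474)) + 18729 = ((-18 - 13) - 1*(-129474)) + 18729 = (-31 + 129474) + 18729 = 129443 + 18729 = 148172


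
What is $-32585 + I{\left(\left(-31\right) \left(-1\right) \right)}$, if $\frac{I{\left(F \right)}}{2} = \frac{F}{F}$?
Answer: $-32583$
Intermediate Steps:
$I{\left(F \right)} = 2$ ($I{\left(F \right)} = 2 \frac{F}{F} = 2 \cdot 1 = 2$)
$-32585 + I{\left(\left(-31\right) \left(-1\right) \right)} = -32585 + 2 = -32583$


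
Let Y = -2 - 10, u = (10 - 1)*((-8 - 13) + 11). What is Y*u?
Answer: 1080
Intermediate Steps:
u = -90 (u = 9*(-21 + 11) = 9*(-10) = -90)
Y = -12
Y*u = -12*(-90) = 1080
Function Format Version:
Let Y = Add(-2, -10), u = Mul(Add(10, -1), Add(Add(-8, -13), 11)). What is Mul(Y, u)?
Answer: 1080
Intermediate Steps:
u = -90 (u = Mul(9, Add(-21, 11)) = Mul(9, -10) = -90)
Y = -12
Mul(Y, u) = Mul(-12, -90) = 1080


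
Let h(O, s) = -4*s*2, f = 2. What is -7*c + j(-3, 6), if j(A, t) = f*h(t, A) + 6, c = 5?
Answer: 19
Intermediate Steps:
h(O, s) = -8*s
j(A, t) = 6 - 16*A (j(A, t) = 2*(-8*A) + 6 = -16*A + 6 = 6 - 16*A)
-7*c + j(-3, 6) = -7*5 + (6 - 16*(-3)) = -35 + (6 + 48) = -35 + 54 = 19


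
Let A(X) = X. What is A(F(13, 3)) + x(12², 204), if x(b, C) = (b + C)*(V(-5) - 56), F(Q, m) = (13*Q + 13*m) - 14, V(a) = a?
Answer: -21034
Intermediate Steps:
F(Q, m) = -14 + 13*Q + 13*m
x(b, C) = -61*C - 61*b (x(b, C) = (b + C)*(-5 - 56) = (C + b)*(-61) = -61*C - 61*b)
A(F(13, 3)) + x(12², 204) = (-14 + 13*13 + 13*3) + (-61*204 - 61*12²) = (-14 + 169 + 39) + (-12444 - 61*144) = 194 + (-12444 - 8784) = 194 - 21228 = -21034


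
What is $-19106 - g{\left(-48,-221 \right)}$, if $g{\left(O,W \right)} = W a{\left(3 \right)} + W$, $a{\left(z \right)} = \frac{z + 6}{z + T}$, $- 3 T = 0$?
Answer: $-18222$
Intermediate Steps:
$T = 0$ ($T = \left(- \frac{1}{3}\right) 0 = 0$)
$a{\left(z \right)} = \frac{6 + z}{z}$ ($a{\left(z \right)} = \frac{z + 6}{z + 0} = \frac{6 + z}{z}$)
$g{\left(O,W \right)} = 4 W$ ($g{\left(O,W \right)} = W \frac{6 + 3}{3} + W = W \frac{1}{3} \cdot 9 + W = W 3 + W = 3 W + W = 4 W$)
$-19106 - g{\left(-48,-221 \right)} = -19106 - 4 \left(-221\right) = -19106 - -884 = -19106 + 884 = -18222$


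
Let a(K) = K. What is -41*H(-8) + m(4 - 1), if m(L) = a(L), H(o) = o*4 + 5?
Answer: 1110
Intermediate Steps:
H(o) = 5 + 4*o (H(o) = 4*o + 5 = 5 + 4*o)
m(L) = L
-41*H(-8) + m(4 - 1) = -41*(5 + 4*(-8)) + (4 - 1) = -41*(5 - 32) + 3 = -41*(-27) + 3 = 1107 + 3 = 1110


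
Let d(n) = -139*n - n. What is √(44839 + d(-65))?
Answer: √53939 ≈ 232.25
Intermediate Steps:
d(n) = -140*n
√(44839 + d(-65)) = √(44839 - 140*(-65)) = √(44839 + 9100) = √53939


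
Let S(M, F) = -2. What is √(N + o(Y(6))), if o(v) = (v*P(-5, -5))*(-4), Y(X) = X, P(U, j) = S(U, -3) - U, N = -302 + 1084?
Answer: √710 ≈ 26.646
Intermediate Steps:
N = 782
P(U, j) = -2 - U
o(v) = -12*v (o(v) = (v*(-2 - 1*(-5)))*(-4) = (v*(-2 + 5))*(-4) = (v*3)*(-4) = (3*v)*(-4) = -12*v)
√(N + o(Y(6))) = √(782 - 12*6) = √(782 - 72) = √710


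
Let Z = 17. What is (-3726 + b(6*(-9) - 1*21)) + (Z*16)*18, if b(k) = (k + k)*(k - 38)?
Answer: 18120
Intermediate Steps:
b(k) = 2*k*(-38 + k) (b(k) = (2*k)*(-38 + k) = 2*k*(-38 + k))
(-3726 + b(6*(-9) - 1*21)) + (Z*16)*18 = (-3726 + 2*(6*(-9) - 1*21)*(-38 + (6*(-9) - 1*21))) + (17*16)*18 = (-3726 + 2*(-54 - 21)*(-38 + (-54 - 21))) + 272*18 = (-3726 + 2*(-75)*(-38 - 75)) + 4896 = (-3726 + 2*(-75)*(-113)) + 4896 = (-3726 + 16950) + 4896 = 13224 + 4896 = 18120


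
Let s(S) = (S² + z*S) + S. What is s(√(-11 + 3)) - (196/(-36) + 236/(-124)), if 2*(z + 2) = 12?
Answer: -182/279 + 10*I*√2 ≈ -0.65233 + 14.142*I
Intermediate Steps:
z = 4 (z = -2 + (½)*12 = -2 + 6 = 4)
s(S) = S² + 5*S (s(S) = (S² + 4*S) + S = S² + 5*S)
s(√(-11 + 3)) - (196/(-36) + 236/(-124)) = √(-11 + 3)*(5 + √(-11 + 3)) - (196/(-36) + 236/(-124)) = √(-8)*(5 + √(-8)) - (196*(-1/36) + 236*(-1/124)) = (2*I*√2)*(5 + 2*I*√2) - (-49/9 - 59/31) = 2*I*√2*(5 + 2*I*√2) - 1*(-2050/279) = 2*I*√2*(5 + 2*I*√2) + 2050/279 = 2050/279 + 2*I*√2*(5 + 2*I*√2)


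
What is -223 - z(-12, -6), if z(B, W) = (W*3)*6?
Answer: -115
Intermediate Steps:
z(B, W) = 18*W (z(B, W) = (3*W)*6 = 18*W)
-223 - z(-12, -6) = -223 - 18*(-6) = -223 - 1*(-108) = -223 + 108 = -115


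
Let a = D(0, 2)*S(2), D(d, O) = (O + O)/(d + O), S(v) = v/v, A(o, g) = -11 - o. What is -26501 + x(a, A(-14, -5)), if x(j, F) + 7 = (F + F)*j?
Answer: -26496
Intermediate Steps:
S(v) = 1
D(d, O) = 2*O/(O + d) (D(d, O) = (2*O)/(O + d) = 2*O/(O + d))
a = 2 (a = (2*2/(2 + 0))*1 = (2*2/2)*1 = (2*2*(½))*1 = 2*1 = 2)
x(j, F) = -7 + 2*F*j (x(j, F) = -7 + (F + F)*j = -7 + (2*F)*j = -7 + 2*F*j)
-26501 + x(a, A(-14, -5)) = -26501 + (-7 + 2*(-11 - 1*(-14))*2) = -26501 + (-7 + 2*(-11 + 14)*2) = -26501 + (-7 + 2*3*2) = -26501 + (-7 + 12) = -26501 + 5 = -26496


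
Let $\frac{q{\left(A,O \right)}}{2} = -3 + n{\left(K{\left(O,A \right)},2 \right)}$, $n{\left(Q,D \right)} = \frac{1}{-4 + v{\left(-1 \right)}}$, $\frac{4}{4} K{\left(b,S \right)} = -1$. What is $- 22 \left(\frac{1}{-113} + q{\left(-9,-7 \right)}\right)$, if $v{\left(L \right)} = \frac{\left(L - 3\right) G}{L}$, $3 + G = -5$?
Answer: $\frac{135685}{1017} \approx 133.42$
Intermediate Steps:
$G = -8$ ($G = -3 - 5 = -8$)
$K{\left(b,S \right)} = -1$
$v{\left(L \right)} = \frac{24 - 8 L}{L}$ ($v{\left(L \right)} = \frac{\left(L - 3\right) \left(-8\right)}{L} = \frac{\left(-3 + L\right) \left(-8\right)}{L} = \frac{24 - 8 L}{L}$)
$n{\left(Q,D \right)} = - \frac{1}{36}$ ($n{\left(Q,D \right)} = \frac{1}{-4 + \left(-8 + \frac{24}{-1}\right)} = \frac{1}{-4 + \left(-8 + 24 \left(-1\right)\right)} = \frac{1}{-4 - 32} = \frac{1}{-36} = - \frac{1}{36}$)
$q{\left(A,O \right)} = - \frac{109}{18}$ ($q{\left(A,O \right)} = 2 \left(-3 - \frac{1}{36}\right) = 2 \left(- \frac{109}{36}\right) = - \frac{109}{18}$)
$- 22 \left(\frac{1}{-113} + q{\left(-9,-7 \right)}\right) = - 22 \left(\frac{1}{-113} - \frac{109}{18}\right) = - 22 \left(- \frac{1}{113} - \frac{109}{18}\right) = \left(-22\right) \left(- \frac{12335}{2034}\right) = \frac{135685}{1017}$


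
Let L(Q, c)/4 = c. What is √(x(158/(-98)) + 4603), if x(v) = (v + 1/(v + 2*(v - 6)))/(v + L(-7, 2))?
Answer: √12276451340571/51645 ≈ 67.844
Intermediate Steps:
L(Q, c) = 4*c
x(v) = (v + 1/(-12 + 3*v))/(8 + v) (x(v) = (v + 1/(v + 2*(v - 6)))/(v + 4*2) = (v + 1/(v + 2*(-6 + v)))/(v + 8) = (v + 1/(v + (-12 + 2*v)))/(8 + v) = (v + 1/(-12 + 3*v))/(8 + v))
√(x(158/(-98)) + 4603) = √((⅓ + (158/(-98))² - 632/(-98))/(-32 + (158/(-98))² + 4*(158/(-98))) + 4603) = √((⅓ + (158*(-1/98))² - 632*(-1)/98)/(-32 + (158*(-1/98))² + 4*(158*(-1/98))) + 4603) = √((⅓ + (-79/49)² - 4*(-79/49))/(-32 + (-79/49)² + 4*(-79/49)) + 4603) = √((⅓ + 6241/2401 + 316/49)/(-32 + 6241/2401 - 316/49) + 4603) = √((67576/7203)/(-86075/2401) + 4603) = √(-2401/86075*67576/7203 + 4603) = √(-67576/258225 + 4603) = √(1188542099/258225) = √12276451340571/51645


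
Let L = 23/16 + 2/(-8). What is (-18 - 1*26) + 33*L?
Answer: -77/16 ≈ -4.8125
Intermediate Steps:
L = 19/16 (L = 23*(1/16) + 2*(-1/8) = 23/16 - 1/4 = 19/16 ≈ 1.1875)
(-18 - 1*26) + 33*L = (-18 - 1*26) + 33*(19/16) = (-18 - 26) + 627/16 = -44 + 627/16 = -77/16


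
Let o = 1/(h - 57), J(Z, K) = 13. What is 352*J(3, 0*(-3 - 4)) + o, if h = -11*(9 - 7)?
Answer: 361503/79 ≈ 4576.0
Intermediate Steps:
h = -22 (h = -11*2 = -22)
o = -1/79 (o = 1/(-22 - 57) = 1/(-79) = -1/79 ≈ -0.012658)
352*J(3, 0*(-3 - 4)) + o = 352*13 - 1/79 = 4576 - 1/79 = 361503/79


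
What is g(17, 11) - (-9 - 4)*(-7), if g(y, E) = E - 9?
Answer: -89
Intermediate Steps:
g(y, E) = -9 + E
g(17, 11) - (-9 - 4)*(-7) = (-9 + 11) - (-9 - 4)*(-7) = 2 - (-13)*(-7) = 2 - 1*91 = 2 - 91 = -89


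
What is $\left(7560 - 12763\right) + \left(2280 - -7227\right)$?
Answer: $4304$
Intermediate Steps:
$\left(7560 - 12763\right) + \left(2280 - -7227\right) = -5203 + \left(2280 + 7227\right) = -5203 + 9507 = 4304$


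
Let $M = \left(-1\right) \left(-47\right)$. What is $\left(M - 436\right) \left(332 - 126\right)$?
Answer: $-80134$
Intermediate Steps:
$M = 47$
$\left(M - 436\right) \left(332 - 126\right) = \left(47 - 436\right) \left(332 - 126\right) = \left(-389\right) 206 = -80134$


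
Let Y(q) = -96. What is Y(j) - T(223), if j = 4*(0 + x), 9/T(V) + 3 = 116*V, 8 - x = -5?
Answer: -2483049/25865 ≈ -96.000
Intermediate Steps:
x = 13 (x = 8 - 1*(-5) = 8 + 5 = 13)
T(V) = 9/(-3 + 116*V)
j = 52 (j = 4*(0 + 13) = 4*13 = 52)
Y(j) - T(223) = -96 - 9/(-3 + 116*223) = -96 - 9/(-3 + 25868) = -96 - 9/25865 = -2483049/25865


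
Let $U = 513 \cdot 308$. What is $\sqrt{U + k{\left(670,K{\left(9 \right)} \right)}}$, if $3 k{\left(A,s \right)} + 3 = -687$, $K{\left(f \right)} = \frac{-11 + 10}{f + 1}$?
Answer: $\sqrt{157774} \approx 397.21$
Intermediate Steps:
$K{\left(f \right)} = - \frac{1}{1 + f}$
$k{\left(A,s \right)} = -230$ ($k{\left(A,s \right)} = -1 + \frac{1}{3} \left(-687\right) = -1 - 229 = -230$)
$U = 158004$
$\sqrt{U + k{\left(670,K{\left(9 \right)} \right)}} = \sqrt{158004 - 230} = \sqrt{157774}$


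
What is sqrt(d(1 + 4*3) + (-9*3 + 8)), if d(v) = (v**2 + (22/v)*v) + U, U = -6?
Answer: sqrt(166) ≈ 12.884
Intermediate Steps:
d(v) = 16 + v**2 (d(v) = (v**2 + (22/v)*v) - 6 = (v**2 + 22) - 6 = (22 + v**2) - 6 = 16 + v**2)
sqrt(d(1 + 4*3) + (-9*3 + 8)) = sqrt((16 + (1 + 4*3)**2) + (-9*3 + 8)) = sqrt((16 + (1 + 12)**2) + (-27 + 8)) = sqrt((16 + 13**2) - 19) = sqrt((16 + 169) - 19) = sqrt(185 - 19) = sqrt(166)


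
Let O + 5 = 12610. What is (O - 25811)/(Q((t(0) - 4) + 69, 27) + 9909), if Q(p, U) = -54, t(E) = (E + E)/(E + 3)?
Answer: -4402/3285 ≈ -1.3400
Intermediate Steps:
t(E) = 2*E/(3 + E) (t(E) = (2*E)/(3 + E) = 2*E/(3 + E))
O = 12605 (O = -5 + 12610 = 12605)
(O - 25811)/(Q((t(0) - 4) + 69, 27) + 9909) = (12605 - 25811)/(-54 + 9909) = -13206/9855 = -13206*1/9855 = -4402/3285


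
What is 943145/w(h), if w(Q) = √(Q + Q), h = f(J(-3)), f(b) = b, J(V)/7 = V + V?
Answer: -134735*I*√21/6 ≈ -1.0291e+5*I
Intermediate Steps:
J(V) = 14*V (J(V) = 7*(V + V) = 7*(2*V) = 14*V)
h = -42 (h = 14*(-3) = -42)
w(Q) = √2*√Q (w(Q) = √(2*Q) = √2*√Q)
943145/w(h) = 943145/((√2*√(-42))) = 943145/((√2*(I*√42))) = 943145/((2*I*√21)) = 943145*(-I*√21/42) = -134735*I*√21/6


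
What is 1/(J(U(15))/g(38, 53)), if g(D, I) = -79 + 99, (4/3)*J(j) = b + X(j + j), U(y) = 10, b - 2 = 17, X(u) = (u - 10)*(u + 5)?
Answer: 80/807 ≈ 0.099133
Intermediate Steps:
X(u) = (-10 + u)*(5 + u)
b = 19 (b = 2 + 17 = 19)
J(j) = -93/4 + 3*j² - 15*j/2 (J(j) = 3*(19 + (-50 + (j + j)² - 5*(j + j)))/4 = 3*(19 + (-50 + (2*j)² - 10*j))/4 = 3*(19 + (-50 + 4*j² - 10*j))/4 = 3*(19 + (-50 - 10*j + 4*j²))/4 = 3*(-31 - 10*j + 4*j²)/4 = -93/4 + 3*j² - 15*j/2)
g(D, I) = 20
1/(J(U(15))/g(38, 53)) = 1/((-93/4 + 3*10² - 15/2*10)/20) = 1/((-93/4 + 3*100 - 75)*(1/20)) = 1/((-93/4 + 300 - 75)*(1/20)) = 1/((807/4)*(1/20)) = 1/(807/80) = 80/807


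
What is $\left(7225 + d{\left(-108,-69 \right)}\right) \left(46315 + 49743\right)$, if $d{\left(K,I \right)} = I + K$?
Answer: $677016784$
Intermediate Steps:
$\left(7225 + d{\left(-108,-69 \right)}\right) \left(46315 + 49743\right) = \left(7225 - 177\right) \left(46315 + 49743\right) = \left(7225 - 177\right) 96058 = 7048 \cdot 96058 = 677016784$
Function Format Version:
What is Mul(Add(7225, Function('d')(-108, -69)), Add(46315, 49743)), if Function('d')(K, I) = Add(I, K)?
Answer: 677016784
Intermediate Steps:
Mul(Add(7225, Function('d')(-108, -69)), Add(46315, 49743)) = Mul(Add(7225, Add(-69, -108)), Add(46315, 49743)) = Mul(Add(7225, -177), 96058) = Mul(7048, 96058) = 677016784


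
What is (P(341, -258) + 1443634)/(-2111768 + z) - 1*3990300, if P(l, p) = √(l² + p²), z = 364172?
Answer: -3486716881217/873798 - √182845/1747596 ≈ -3.9903e+6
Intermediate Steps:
(P(341, -258) + 1443634)/(-2111768 + z) - 1*3990300 = (√(341² + (-258)²) + 1443634)/(-2111768 + 364172) - 1*3990300 = (√(116281 + 66564) + 1443634)/(-1747596) - 3990300 = (√182845 + 1443634)*(-1/1747596) - 3990300 = (1443634 + √182845)*(-1/1747596) - 3990300 = (-721817/873798 - √182845/1747596) - 3990300 = -3486716881217/873798 - √182845/1747596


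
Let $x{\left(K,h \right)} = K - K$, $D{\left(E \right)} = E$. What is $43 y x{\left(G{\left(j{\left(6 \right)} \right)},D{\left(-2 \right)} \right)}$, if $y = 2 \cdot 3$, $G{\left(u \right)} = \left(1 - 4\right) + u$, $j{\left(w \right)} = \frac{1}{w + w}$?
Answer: $0$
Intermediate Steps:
$j{\left(w \right)} = \frac{1}{2 w}$
$G{\left(u \right)} = -3 + u$
$x{\left(K,h \right)} = 0$
$y = 6$
$43 y x{\left(G{\left(j{\left(6 \right)} \right)},D{\left(-2 \right)} \right)} = 43 \cdot 6 \cdot 0 = 258 \cdot 0 = 0$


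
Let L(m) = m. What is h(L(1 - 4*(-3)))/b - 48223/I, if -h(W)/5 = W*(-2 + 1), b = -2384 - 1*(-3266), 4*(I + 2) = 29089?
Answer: -168240479/25649442 ≈ -6.5592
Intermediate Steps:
I = 29081/4 (I = -2 + (1/4)*29089 = -2 + 29089/4 = 29081/4 ≈ 7270.3)
b = 882 (b = -2384 + 3266 = 882)
h(W) = 5*W (h(W) = -5*W*(-2 + 1) = -5*W*(-1) = -(-5)*W = 5*W)
h(L(1 - 4*(-3)))/b - 48223/I = (5*(1 - 4*(-3)))/882 - 48223/29081/4 = (5*(1 + 12))*(1/882) - 48223*4/29081 = (5*13)*(1/882) - 192892/29081 = 65*(1/882) - 192892/29081 = 65/882 - 192892/29081 = -168240479/25649442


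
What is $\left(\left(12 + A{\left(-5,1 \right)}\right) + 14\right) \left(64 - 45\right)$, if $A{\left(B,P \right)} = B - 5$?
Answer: $304$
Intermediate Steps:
$A{\left(B,P \right)} = -5 + B$
$\left(\left(12 + A{\left(-5,1 \right)}\right) + 14\right) \left(64 - 45\right) = \left(\left(12 - 10\right) + 14\right) \left(64 - 45\right) = \left(\left(12 - 10\right) + 14\right) 19 = \left(2 + 14\right) 19 = 16 \cdot 19 = 304$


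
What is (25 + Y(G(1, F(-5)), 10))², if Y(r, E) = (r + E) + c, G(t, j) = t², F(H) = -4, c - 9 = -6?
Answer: 1521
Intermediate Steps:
c = 3 (c = 9 - 6 = 3)
Y(r, E) = 3 + E + r (Y(r, E) = (r + E) + 3 = (E + r) + 3 = 3 + E + r)
(25 + Y(G(1, F(-5)), 10))² = (25 + (3 + 10 + 1²))² = (25 + (3 + 10 + 1))² = (25 + 14)² = 39² = 1521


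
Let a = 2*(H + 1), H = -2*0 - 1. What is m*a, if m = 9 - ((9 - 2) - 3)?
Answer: 0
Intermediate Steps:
H = -1 (H = 0 - 1 = -1)
m = 5 (m = 9 - (7 - 3) = 9 - 1*4 = 9 - 4 = 5)
a = 0 (a = 2*(-1 + 1) = 2*0 = 0)
m*a = 5*0 = 0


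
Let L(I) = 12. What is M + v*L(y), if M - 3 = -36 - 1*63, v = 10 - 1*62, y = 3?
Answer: -720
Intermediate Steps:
v = -52 (v = 10 - 62 = -52)
M = -96 (M = 3 + (-36 - 1*63) = 3 + (-36 - 63) = 3 - 99 = -96)
M + v*L(y) = -96 - 52*12 = -96 - 624 = -720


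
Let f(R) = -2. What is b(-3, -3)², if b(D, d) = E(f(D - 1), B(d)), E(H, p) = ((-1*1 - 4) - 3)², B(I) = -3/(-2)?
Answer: 4096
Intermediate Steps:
B(I) = 3/2 (B(I) = -3*(-½) = 3/2)
E(H, p) = 64 (E(H, p) = ((-1 - 4) - 3)² = (-5 - 3)² = (-8)² = 64)
b(D, d) = 64
b(-3, -3)² = 64² = 4096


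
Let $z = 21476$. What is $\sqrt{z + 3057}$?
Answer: $\sqrt{24533} \approx 156.63$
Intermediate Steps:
$\sqrt{z + 3057} = \sqrt{21476 + 3057} = \sqrt{24533}$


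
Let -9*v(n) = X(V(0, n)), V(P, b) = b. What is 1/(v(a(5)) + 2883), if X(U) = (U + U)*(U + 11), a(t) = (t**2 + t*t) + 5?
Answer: 3/6229 ≈ 0.00048162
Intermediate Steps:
a(t) = 5 + 2*t**2 (a(t) = (t**2 + t**2) + 5 = 2*t**2 + 5 = 5 + 2*t**2)
X(U) = 2*U*(11 + U) (X(U) = (2*U)*(11 + U) = 2*U*(11 + U))
v(n) = -2*n*(11 + n)/9
1/(v(a(5)) + 2883) = 1/(-2*(5 + 2*5**2)*(11 + (5 + 2*5**2))/9 + 2883) = 1/(-2*(5 + 2*25)*(11 + (5 + 2*25))/9 + 2883) = 1/(-2*(5 + 50)*(11 + (5 + 50))/9 + 2883) = 1/(-2/9*55*(11 + 55) + 2883) = 1/(-2/9*55*66 + 2883) = 1/(-2420/3 + 2883) = 1/(6229/3) = 3/6229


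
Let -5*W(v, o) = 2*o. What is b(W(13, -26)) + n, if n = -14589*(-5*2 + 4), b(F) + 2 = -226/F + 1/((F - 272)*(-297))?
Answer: 441943311611/5050188 ≈ 87510.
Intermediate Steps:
W(v, o) = -2*o/5
b(F) = -2 - 226/F - 1/(297*(-272 + F)) (b(F) = -2 + (-226/F + 1/((F - 272)*(-297))) = -2 + (-226/F - 1/297/(-272 + F)) = -2 + (-226/F - 1/(297*(-272 + F))) = -2 - 226/F - 1/(297*(-272 + F)))
n = 87534 (n = -14589*(-10 + 4) = -14589*(-6) = 87534)
b(W(13, -26)) + n = (18257184 - 594*(-⅖*(-26))² + 94445*(-⅖*(-26)))/(297*((-⅖*(-26)))*(-272 - ⅖*(-26))) + 87534 = (18257184 - 594*(52/5)² + 94445*(52/5))/(297*(52/5)*(-272 + 52/5)) + 87534 = (1/297)*(5/52)*(18257184 - 594*2704/25 + 982228)/(-1308/5) + 87534 = (1/297)*(5/52)*(-5/1308)*(18257184 - 1606176/25 + 982228) + 87534 = (1/297)*(5/52)*(-5/1308)*(479379124/25) + 87534 = -119844781/5050188 + 87534 = 441943311611/5050188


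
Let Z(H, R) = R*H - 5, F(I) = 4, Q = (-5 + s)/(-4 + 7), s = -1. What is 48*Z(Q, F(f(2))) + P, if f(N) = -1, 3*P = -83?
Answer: -1955/3 ≈ -651.67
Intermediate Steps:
P = -83/3 (P = (1/3)*(-83) = -83/3 ≈ -27.667)
Q = -2 (Q = (-5 - 1)/(-4 + 7) = -6/3 = -6*1/3 = -2)
Z(H, R) = -5 + H*R (Z(H, R) = H*R - 5 = -5 + H*R)
48*Z(Q, F(f(2))) + P = 48*(-5 - 2*4) - 83/3 = 48*(-5 - 8) - 83/3 = 48*(-13) - 83/3 = -624 - 83/3 = -1955/3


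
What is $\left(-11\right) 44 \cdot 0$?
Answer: $0$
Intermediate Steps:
$\left(-11\right) 44 \cdot 0 = \left(-484\right) 0 = 0$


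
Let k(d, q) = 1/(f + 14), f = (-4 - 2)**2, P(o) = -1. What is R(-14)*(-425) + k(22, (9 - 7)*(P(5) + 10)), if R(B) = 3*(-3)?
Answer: 191251/50 ≈ 3825.0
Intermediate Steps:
R(B) = -9
f = 36 (f = (-6)**2 = 36)
k(d, q) = 1/50 (k(d, q) = 1/(36 + 14) = 1/50)
R(-14)*(-425) + k(22, (9 - 7)*(P(5) + 10)) = -9*(-425) + 1/50 = 3825 + 1/50 = 191251/50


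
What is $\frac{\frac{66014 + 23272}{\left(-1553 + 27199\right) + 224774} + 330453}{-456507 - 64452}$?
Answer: $- \frac{13792021591}{21743092130} \approx -0.63432$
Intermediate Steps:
$\frac{\frac{66014 + 23272}{\left(-1553 + 27199\right) + 224774} + 330453}{-456507 - 64452} = \frac{\frac{89286}{25646 + 224774} + 330453}{-520959} = \left(\frac{89286}{250420} + 330453\right) \left(- \frac{1}{520959}\right) = \left(89286 \cdot \frac{1}{250420} + 330453\right) \left(- \frac{1}{520959}\right) = \left(\frac{44643}{125210} + 330453\right) \left(- \frac{1}{520959}\right) = \frac{41376064773}{125210} \left(- \frac{1}{520959}\right) = - \frac{13792021591}{21743092130}$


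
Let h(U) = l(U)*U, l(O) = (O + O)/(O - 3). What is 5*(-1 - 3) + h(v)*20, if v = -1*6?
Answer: -180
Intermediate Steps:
v = -6
l(O) = 2*O/(-3 + O) (l(O) = (2*O)/(-3 + O) = 2*O/(-3 + O))
h(U) = 2*U²/(-3 + U) (h(U) = (2*U/(-3 + U))*U = 2*U²/(-3 + U))
5*(-1 - 3) + h(v)*20 = 5*(-1 - 3) + (2*(-6)²/(-3 - 6))*20 = 5*(-4) + (2*36/(-9))*20 = -20 + (2*36*(-⅑))*20 = -20 - 8*20 = -20 - 160 = -180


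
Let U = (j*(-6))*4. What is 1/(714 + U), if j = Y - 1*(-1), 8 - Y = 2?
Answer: 1/546 ≈ 0.0018315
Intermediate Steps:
Y = 6 (Y = 8 - 1*2 = 8 - 2 = 6)
j = 7 (j = 6 - 1*(-1) = 6 + 1 = 7)
U = -168 (U = (7*(-6))*4 = -42*4 = -168)
1/(714 + U) = 1/(714 - 168) = 1/546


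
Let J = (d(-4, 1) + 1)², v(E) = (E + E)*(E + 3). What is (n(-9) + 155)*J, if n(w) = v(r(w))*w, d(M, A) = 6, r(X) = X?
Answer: -40033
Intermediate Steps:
v(E) = 2*E*(3 + E) (v(E) = (2*E)*(3 + E) = 2*E*(3 + E))
J = 49 (J = (6 + 1)² = 7² = 49)
n(w) = 2*w²*(3 + w) (n(w) = (2*w*(3 + w))*w = 2*w²*(3 + w))
(n(-9) + 155)*J = (2*(-9)²*(3 - 9) + 155)*49 = (2*81*(-6) + 155)*49 = (-972 + 155)*49 = -817*49 = -40033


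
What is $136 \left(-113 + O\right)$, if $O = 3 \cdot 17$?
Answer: $-8432$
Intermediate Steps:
$O = 51$
$136 \left(-113 + O\right) = 136 \left(-113 + 51\right) = 136 \left(-62\right) = -8432$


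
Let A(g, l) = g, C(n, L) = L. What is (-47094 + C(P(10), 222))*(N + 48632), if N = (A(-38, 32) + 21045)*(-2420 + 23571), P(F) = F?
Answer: -20828402318808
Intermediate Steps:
N = 444319057 (N = (-38 + 21045)*(-2420 + 23571) = 21007*21151 = 444319057)
(-47094 + C(P(10), 222))*(N + 48632) = (-47094 + 222)*(444319057 + 48632) = -46872*444367689 = -20828402318808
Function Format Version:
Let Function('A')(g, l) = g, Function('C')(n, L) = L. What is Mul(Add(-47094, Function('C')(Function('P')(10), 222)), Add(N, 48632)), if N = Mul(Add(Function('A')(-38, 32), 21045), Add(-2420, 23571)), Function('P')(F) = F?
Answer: -20828402318808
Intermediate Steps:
N = 444319057 (N = Mul(Add(-38, 21045), Add(-2420, 23571)) = Mul(21007, 21151) = 444319057)
Mul(Add(-47094, Function('C')(Function('P')(10), 222)), Add(N, 48632)) = Mul(Add(-47094, 222), Add(444319057, 48632)) = Mul(-46872, 444367689) = -20828402318808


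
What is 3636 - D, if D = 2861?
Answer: 775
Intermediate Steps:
3636 - D = 3636 - 1*2861 = 3636 - 2861 = 775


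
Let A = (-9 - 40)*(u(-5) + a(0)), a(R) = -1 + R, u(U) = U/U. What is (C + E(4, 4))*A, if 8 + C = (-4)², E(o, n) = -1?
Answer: 0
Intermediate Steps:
u(U) = 1
C = 8 (C = -8 + (-4)² = -8 + 16 = 8)
A = 0 (A = (-9 - 40)*(1 + (-1 + 0)) = -49*(1 - 1) = -49*0 = 0)
(C + E(4, 4))*A = (8 - 1)*0 = 7*0 = 0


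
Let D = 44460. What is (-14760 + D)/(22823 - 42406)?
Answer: -29700/19583 ≈ -1.5166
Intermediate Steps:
(-14760 + D)/(22823 - 42406) = (-14760 + 44460)/(22823 - 42406) = 29700/(-19583) = 29700*(-1/19583) = -29700/19583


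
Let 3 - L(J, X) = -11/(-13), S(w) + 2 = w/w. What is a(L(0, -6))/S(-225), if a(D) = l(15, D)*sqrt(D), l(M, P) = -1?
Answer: 2*sqrt(91)/13 ≈ 1.4676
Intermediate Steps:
S(w) = -1 (S(w) = -2 + w/w = -2 + 1 = -1)
L(J, X) = 28/13 (L(J, X) = 3 - (-11)/(-13) = 3 - (-11)*(-1)/13 = 3 - 1*11/13 = 3 - 11/13 = 28/13)
a(D) = -sqrt(D)
a(L(0, -6))/S(-225) = -sqrt(28/13)/(-1) = -2*sqrt(91)/13*(-1) = 2*sqrt(91)/13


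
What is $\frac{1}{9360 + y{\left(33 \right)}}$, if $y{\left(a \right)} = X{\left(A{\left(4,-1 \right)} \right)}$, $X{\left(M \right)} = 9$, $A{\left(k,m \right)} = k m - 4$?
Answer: $\frac{1}{9369} \approx 0.00010673$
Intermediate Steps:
$A{\left(k,m \right)} = -4 + k m$
$y{\left(a \right)} = 9$
$\frac{1}{9360 + y{\left(33 \right)}} = \frac{1}{9360 + 9} = \frac{1}{9369}$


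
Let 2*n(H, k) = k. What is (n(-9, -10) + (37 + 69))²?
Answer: 10201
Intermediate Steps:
n(H, k) = k/2
(n(-9, -10) + (37 + 69))² = ((½)*(-10) + (37 + 69))² = (-5 + 106)² = 101² = 10201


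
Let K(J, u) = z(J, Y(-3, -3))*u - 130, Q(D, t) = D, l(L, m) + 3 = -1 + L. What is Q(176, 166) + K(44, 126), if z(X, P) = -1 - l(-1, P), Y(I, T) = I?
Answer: 550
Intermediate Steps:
l(L, m) = -4 + L (l(L, m) = -3 + (-1 + L) = -4 + L)
z(X, P) = 4 (z(X, P) = -1 - (-4 - 1) = -1 - 1*(-5) = -1 + 5 = 4)
K(J, u) = -130 + 4*u (K(J, u) = 4*u - 130 = -130 + 4*u)
Q(176, 166) + K(44, 126) = 176 + (-130 + 4*126) = 176 + (-130 + 504) = 176 + 374 = 550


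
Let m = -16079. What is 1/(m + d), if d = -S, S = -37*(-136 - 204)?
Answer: -1/28659 ≈ -3.4893e-5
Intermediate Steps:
S = 12580 (S = -37*(-340) = 12580)
d = -12580 (d = -1*12580 = -12580)
1/(m + d) = 1/(-16079 - 12580) = 1/(-28659) = -1/28659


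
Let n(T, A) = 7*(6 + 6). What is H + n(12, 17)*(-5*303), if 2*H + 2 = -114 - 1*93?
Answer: -254729/2 ≈ -1.2736e+5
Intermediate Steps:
n(T, A) = 84 (n(T, A) = 7*12 = 84)
H = -209/2 (H = -1 + (-114 - 1*93)/2 = -1 + (-114 - 93)/2 = -1 + (1/2)*(-207) = -1 - 207/2 = -209/2 ≈ -104.50)
H + n(12, 17)*(-5*303) = -209/2 + 84*(-5*303) = -209/2 + 84*(-1515) = -209/2 - 127260 = -254729/2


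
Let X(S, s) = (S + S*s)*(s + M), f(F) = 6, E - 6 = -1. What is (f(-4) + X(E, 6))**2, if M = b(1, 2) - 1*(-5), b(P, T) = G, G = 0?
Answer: 152881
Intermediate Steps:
E = 5 (E = 6 - 1 = 5)
b(P, T) = 0
M = 5 (M = 0 - 1*(-5) = 0 + 5 = 5)
X(S, s) = (5 + s)*(S + S*s) (X(S, s) = (S + S*s)*(s + 5) = (S + S*s)*(5 + s) = (5 + s)*(S + S*s))
(f(-4) + X(E, 6))**2 = (6 + 5*(5 + 6**2 + 6*6))**2 = (6 + 5*(5 + 36 + 36))**2 = (6 + 5*77)**2 = (6 + 385)**2 = 391**2 = 152881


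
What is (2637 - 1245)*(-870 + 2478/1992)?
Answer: -100372596/83 ≈ -1.2093e+6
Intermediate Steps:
(2637 - 1245)*(-870 + 2478/1992) = 1392*(-870 + 2478*(1/1992)) = 1392*(-870 + 413/332) = 1392*(-288427/332) = -100372596/83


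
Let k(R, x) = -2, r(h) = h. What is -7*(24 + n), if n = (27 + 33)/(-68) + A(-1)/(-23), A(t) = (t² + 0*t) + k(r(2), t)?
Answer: -63392/391 ≈ -162.13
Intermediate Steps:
A(t) = -2 + t² (A(t) = (t² + 0*t) - 2 = (t² + 0) - 2 = t² - 2 = -2 + t²)
n = -328/391 (n = (27 + 33)/(-68) + (-2 + (-1)²)/(-23) = 60*(-1/68) + (-2 + 1)*(-1/23) = -15/17 - 1*(-1/23) = -15/17 + 1/23 = -328/391 ≈ -0.83887)
-7*(24 + n) = -7*(24 - 328/391) = -7*9056/391 = -63392/391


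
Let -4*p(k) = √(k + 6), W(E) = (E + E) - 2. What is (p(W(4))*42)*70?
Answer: -1470*√3 ≈ -2546.1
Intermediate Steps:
W(E) = -2 + 2*E (W(E) = 2*E - 2 = -2 + 2*E)
p(k) = -√(6 + k)/4 (p(k) = -√(k + 6)/4 = -√(6 + k)/4)
(p(W(4))*42)*70 = (-√(6 + (-2 + 2*4))/4*42)*70 = (-√(6 + (-2 + 8))/4*42)*70 = (-√(6 + 6)/4*42)*70 = (-√3/2*42)*70 = -21*√3*70 = -1470*√3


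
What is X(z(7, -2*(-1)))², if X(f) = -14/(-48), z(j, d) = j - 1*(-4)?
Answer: 49/576 ≈ 0.085069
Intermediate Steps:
z(j, d) = 4 + j (z(j, d) = j + 4 = 4 + j)
X(f) = 7/24 (X(f) = -14*(-1/48) = 7/24)
X(z(7, -2*(-1)))² = (7/24)² = 49/576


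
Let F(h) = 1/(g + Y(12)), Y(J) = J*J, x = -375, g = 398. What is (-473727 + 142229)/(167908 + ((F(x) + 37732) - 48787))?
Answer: -179671916/85014327 ≈ -2.1134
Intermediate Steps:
Y(J) = J²
F(h) = 1/542 (F(h) = 1/(398 + 12²) = 1/(398 + 144) = 1/542)
(-473727 + 142229)/(167908 + ((F(x) + 37732) - 48787)) = (-473727 + 142229)/(167908 + ((1/542 + 37732) - 48787)) = -331498/(167908 + (20450745/542 - 48787)) = -331498/(167908 - 5991809/542) = -331498/85014327/542 = -331498*542/85014327 = -179671916/85014327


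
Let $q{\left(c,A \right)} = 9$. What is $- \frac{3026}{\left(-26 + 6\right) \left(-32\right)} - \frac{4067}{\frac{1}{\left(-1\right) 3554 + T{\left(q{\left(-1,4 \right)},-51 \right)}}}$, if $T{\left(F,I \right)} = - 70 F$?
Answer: $\frac{5445223447}{320} \approx 1.7016 \cdot 10^{7}$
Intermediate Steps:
$- \frac{3026}{\left(-26 + 6\right) \left(-32\right)} - \frac{4067}{\frac{1}{\left(-1\right) 3554 + T{\left(q{\left(-1,4 \right)},-51 \right)}}} = - \frac{3026}{\left(-26 + 6\right) \left(-32\right)} - \frac{4067}{\frac{1}{\left(-1\right) 3554 - 630}} = - \frac{3026}{\left(-20\right) \left(-32\right)} - \frac{4067}{\frac{1}{-3554 - 630}} = - \frac{3026}{640} - \frac{4067}{\frac{1}{-4184}} = \left(-3026\right) \frac{1}{640} - \frac{4067}{- \frac{1}{4184}} = - \frac{1513}{320} - -17016328 = - \frac{1513}{320} + 17016328 = \frac{5445223447}{320}$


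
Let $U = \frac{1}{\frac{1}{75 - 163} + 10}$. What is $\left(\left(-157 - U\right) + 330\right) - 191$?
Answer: $- \frac{15910}{879} \approx -18.1$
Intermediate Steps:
$U = \frac{88}{879}$ ($U = \frac{1}{\frac{1}{-88} + 10} = \frac{1}{- \frac{1}{88} + 10} = \frac{1}{\frac{879}{88}} = \frac{88}{879} \approx 0.10011$)
$\left(\left(-157 - U\right) + 330\right) - 191 = \left(\left(-157 - \frac{88}{879}\right) + 330\right) - 191 = \left(- \frac{138091}{879} + 330\right) - 191 = \frac{151979}{879} - 191 = - \frac{15910}{879}$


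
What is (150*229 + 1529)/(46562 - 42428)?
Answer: 35879/4134 ≈ 8.6790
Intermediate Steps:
(150*229 + 1529)/(46562 - 42428) = (34350 + 1529)/4134 = 35879*(1/4134) = 35879/4134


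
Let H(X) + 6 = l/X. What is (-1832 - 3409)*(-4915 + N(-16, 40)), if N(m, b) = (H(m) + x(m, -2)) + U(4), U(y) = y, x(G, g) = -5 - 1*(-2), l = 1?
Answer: 412576761/16 ≈ 2.5786e+7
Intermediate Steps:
x(G, g) = -3 (x(G, g) = -5 + 2 = -3)
H(X) = -6 + 1/X
N(m, b) = -5 + 1/m (N(m, b) = ((-6 + 1/m) - 3) + 4 = (-9 + 1/m) + 4 = -5 + 1/m)
(-1832 - 3409)*(-4915 + N(-16, 40)) = (-1832 - 3409)*(-4915 + (-5 + 1/(-16))) = -5241*(-4915 + (-5 - 1/16)) = -5241*(-4915 - 81/16) = -5241*(-78721/16) = 412576761/16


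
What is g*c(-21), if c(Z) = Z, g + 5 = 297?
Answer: -6132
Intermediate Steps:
g = 292 (g = -5 + 297 = 292)
g*c(-21) = 292*(-21) = -6132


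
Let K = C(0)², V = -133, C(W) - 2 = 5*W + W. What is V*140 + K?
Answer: -18616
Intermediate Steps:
C(W) = 2 + 6*W (C(W) = 2 + (5*W + W) = 2 + 6*W)
K = 4 (K = (2 + 6*0)² = (2 + 0)² = 2² = 4)
V*140 + K = -133*140 + 4 = -18620 + 4 = -18616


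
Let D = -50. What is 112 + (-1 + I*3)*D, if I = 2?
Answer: -138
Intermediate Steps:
112 + (-1 + I*3)*D = 112 + (-1 + 2*3)*(-50) = 112 + (-1 + 6)*(-50) = 112 + 5*(-50) = 112 - 250 = -138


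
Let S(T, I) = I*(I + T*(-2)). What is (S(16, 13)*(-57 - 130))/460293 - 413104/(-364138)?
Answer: 103484024777/83805086217 ≈ 1.2348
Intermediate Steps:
S(T, I) = I*(I - 2*T)
(S(16, 13)*(-57 - 130))/460293 - 413104/(-364138) = ((13*(13 - 2*16))*(-57 - 130))/460293 - 413104/(-364138) = ((13*(13 - 32))*(-187))*(1/460293) - 413104*(-1/364138) = ((13*(-19))*(-187))*(1/460293) + 206552/182069 = -247*(-187)*(1/460293) + 206552/182069 = 46189*(1/460293) + 206552/182069 = 46189/460293 + 206552/182069 = 103484024777/83805086217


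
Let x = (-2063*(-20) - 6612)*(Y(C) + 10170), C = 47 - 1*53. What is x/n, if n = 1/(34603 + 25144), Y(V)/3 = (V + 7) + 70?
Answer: 21493994243448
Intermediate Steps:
C = -6 (C = 47 - 53 = -6)
Y(V) = 231 + 3*V (Y(V) = 3*((V + 7) + 70) = 3*((7 + V) + 70) = 3*(77 + V) = 231 + 3*V)
x = 359750184 (x = (-2063*(-20) - 6612)*((231 + 3*(-6)) + 10170) = (41260 - 6612)*((231 - 18) + 10170) = 34648*(213 + 10170) = 34648*10383 = 359750184)
n = 1/59747 ≈ 1.6737e-5
x/n = 359750184/(1/59747) = 359750184*59747 = 21493994243448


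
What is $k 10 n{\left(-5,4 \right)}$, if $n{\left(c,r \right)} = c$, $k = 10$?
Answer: $-500$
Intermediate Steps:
$k 10 n{\left(-5,4 \right)} = 10 \cdot 10 \left(-5\right) = 100 \left(-5\right) = -500$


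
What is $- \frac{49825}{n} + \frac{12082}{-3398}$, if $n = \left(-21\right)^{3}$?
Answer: $\frac{28706974}{15734439} \approx 1.8245$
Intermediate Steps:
$n = -9261$
$- \frac{49825}{n} + \frac{12082}{-3398} = - \frac{49825}{-9261} + \frac{12082}{-3398} = \left(-49825\right) \left(- \frac{1}{9261}\right) + 12082 \left(- \frac{1}{3398}\right) = \frac{49825}{9261} - \frac{6041}{1699} = \frac{28706974}{15734439}$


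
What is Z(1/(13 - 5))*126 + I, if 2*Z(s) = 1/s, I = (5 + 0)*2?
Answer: 514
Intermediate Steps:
I = 10 (I = 5*2 = 10)
Z(s) = 1/(2*s) (Z(s) = (1/s)/2 = 1/(2*s))
Z(1/(13 - 5))*126 + I = (1/(2*(1/(13 - 5))))*126 + 10 = (1/(2*(1/8)))*126 + 10 = (1/(2*(⅛)))*126 + 10 = ((½)*8)*126 + 10 = 4*126 + 10 = 504 + 10 = 514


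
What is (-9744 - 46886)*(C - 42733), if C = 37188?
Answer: 314013350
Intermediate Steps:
(-9744 - 46886)*(C - 42733) = (-9744 - 46886)*(37188 - 42733) = -56630*(-5545) = 314013350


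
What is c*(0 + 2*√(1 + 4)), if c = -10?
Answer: -20*√5 ≈ -44.721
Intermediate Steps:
c*(0 + 2*√(1 + 4)) = -10*(0 + 2*√(1 + 4)) = -10*(0 + 2*√5) = -20*√5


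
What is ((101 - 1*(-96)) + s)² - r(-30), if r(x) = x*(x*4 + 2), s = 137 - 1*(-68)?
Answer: 158064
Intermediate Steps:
s = 205 (s = 137 + 68 = 205)
r(x) = x*(2 + 4*x) (r(x) = x*(4*x + 2) = x*(2 + 4*x))
((101 - 1*(-96)) + s)² - r(-30) = ((101 - 1*(-96)) + 205)² - 2*(-30)*(1 + 2*(-30)) = ((101 + 96) + 205)² - 2*(-30)*(1 - 60) = (197 + 205)² - 2*(-30)*(-59) = 402² - 1*3540 = 161604 - 3540 = 158064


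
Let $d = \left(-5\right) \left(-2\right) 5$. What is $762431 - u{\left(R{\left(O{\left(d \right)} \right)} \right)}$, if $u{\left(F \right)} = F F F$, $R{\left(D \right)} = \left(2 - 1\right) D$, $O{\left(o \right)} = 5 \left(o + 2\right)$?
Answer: $-16813569$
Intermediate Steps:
$d = 50$ ($d = 10 \cdot 5 = 50$)
$O{\left(o \right)} = 10 + 5 o$ ($O{\left(o \right)} = 5 \left(2 + o\right) = 10 + 5 o$)
$R{\left(D \right)} = D$ ($R{\left(D \right)} = 1 D = D$)
$u{\left(F \right)} = F^{3}$ ($u{\left(F \right)} = F^{2} F = F^{3}$)
$762431 - u{\left(R{\left(O{\left(d \right)} \right)} \right)} = 762431 - \left(10 + 5 \cdot 50\right)^{3} = 762431 - \left(10 + 250\right)^{3} = 762431 - 260^{3} = 762431 - 17576000 = -16813569$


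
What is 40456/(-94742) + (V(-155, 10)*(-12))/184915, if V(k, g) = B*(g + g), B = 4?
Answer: -757187356/1751921693 ≈ -0.43220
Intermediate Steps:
V(k, g) = 8*g (V(k, g) = 4*(g + g) = 4*(2*g) = 8*g)
40456/(-94742) + (V(-155, 10)*(-12))/184915 = 40456/(-94742) + ((8*10)*(-12))/184915 = 40456*(-1/94742) + (80*(-12))*(1/184915) = -20228/47371 - 960*1/184915 = -20228/47371 - 192/36983 = -757187356/1751921693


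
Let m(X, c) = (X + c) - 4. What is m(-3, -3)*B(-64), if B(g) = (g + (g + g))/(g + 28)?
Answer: -160/3 ≈ -53.333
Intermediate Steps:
m(X, c) = -4 + X + c
B(g) = 3*g/(28 + g) (B(g) = (g + 2*g)/(28 + g) = (3*g)/(28 + g) = 3*g/(28 + g))
m(-3, -3)*B(-64) = (-4 - 3 - 3)*(3*(-64)/(28 - 64)) = -30*(-64)/(-36) = -30*(-64)*(-1)/36 = -10*16/3 = -160/3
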